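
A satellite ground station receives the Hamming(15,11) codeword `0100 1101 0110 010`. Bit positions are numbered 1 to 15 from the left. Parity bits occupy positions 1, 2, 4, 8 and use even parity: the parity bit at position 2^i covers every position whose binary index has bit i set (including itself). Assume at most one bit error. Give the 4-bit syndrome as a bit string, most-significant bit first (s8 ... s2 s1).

0110

s1: b1⊕b3⊕b5⊕b7⊕b9⊕b11⊕b13⊕b15 = 0⊕0⊕1⊕0⊕0⊕1⊕0⊕0 = 0
s2: b2⊕b3⊕b6⊕b7⊕b10⊕b11⊕b14⊕b15 = 1⊕0⊕1⊕0⊕1⊕1⊕1⊕0 = 1
s4: b4⊕b5⊕b6⊕b7⊕b12⊕b13⊕b14⊕b15 = 0⊕1⊕1⊕0⊕0⊕0⊕1⊕0 = 1
s8: b8⊕b9⊕b10⊕b11⊕b12⊕b13⊕b14⊕b15 = 1⊕0⊕1⊕1⊕0⊕0⊕1⊕0 = 0
Syndrome (s8...s1) = 0110 → position 6.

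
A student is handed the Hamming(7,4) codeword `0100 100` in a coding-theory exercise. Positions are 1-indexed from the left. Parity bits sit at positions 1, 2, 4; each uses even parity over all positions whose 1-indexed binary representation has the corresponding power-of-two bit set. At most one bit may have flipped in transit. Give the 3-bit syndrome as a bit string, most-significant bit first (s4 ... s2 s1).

s1: b1⊕b3⊕b5⊕b7 = 0⊕0⊕1⊕0 = 1
s2: b2⊕b3⊕b6⊕b7 = 1⊕0⊕0⊕0 = 1
s4: b4⊕b5⊕b6⊕b7 = 0⊕1⊕0⊕0 = 1
Syndrome (s4...s1) = 111 → position 7.

111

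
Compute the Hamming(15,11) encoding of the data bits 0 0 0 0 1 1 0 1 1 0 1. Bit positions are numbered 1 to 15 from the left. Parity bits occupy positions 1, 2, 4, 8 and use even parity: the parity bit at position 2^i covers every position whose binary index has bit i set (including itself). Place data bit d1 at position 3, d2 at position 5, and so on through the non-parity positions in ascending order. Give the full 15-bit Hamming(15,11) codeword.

100100011101101

Place data bits at non-power-of-two positions: b3=0, b5=0, b6=0, b7=0, b9=1, b10=1, b11=0, b12=1, b13=1, b14=0, b15=1.
p1 = XOR of data positions {3,5,7,9,11,13,15} = 0⊕0⊕0⊕1⊕0⊕1⊕1 = 1
p2 = XOR of data positions {3,6,7,10,11,14,15} = 0⊕0⊕0⊕1⊕0⊕0⊕1 = 0
p4 = XOR of data positions {5,6,7,12,13,14,15} = 0⊕0⊕0⊕1⊕1⊕0⊕1 = 1
p8 = XOR of data positions {9,10,11,12,13,14,15} = 1⊕1⊕0⊕1⊕1⊕0⊕1 = 1
Codeword b1..b15 = 100100011101101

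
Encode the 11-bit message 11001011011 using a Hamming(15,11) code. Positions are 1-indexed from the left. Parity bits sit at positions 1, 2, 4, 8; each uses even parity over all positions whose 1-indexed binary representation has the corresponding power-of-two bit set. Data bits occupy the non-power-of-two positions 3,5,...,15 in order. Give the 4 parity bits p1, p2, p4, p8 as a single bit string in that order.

Place data bits at non-power-of-two positions: b3=1, b5=1, b6=0, b7=0, b9=1, b10=0, b11=1, b12=1, b13=0, b14=1, b15=1.
p1 = XOR of data positions {3,5,7,9,11,13,15} = 1⊕1⊕0⊕1⊕1⊕0⊕1 = 1
p2 = XOR of data positions {3,6,7,10,11,14,15} = 1⊕0⊕0⊕0⊕1⊕1⊕1 = 0
p4 = XOR of data positions {5,6,7,12,13,14,15} = 1⊕0⊕0⊕1⊕0⊕1⊕1 = 0
p8 = XOR of data positions {9,10,11,12,13,14,15} = 1⊕0⊕1⊕1⊕0⊕1⊕1 = 1
Parity bits p1,p2,p4,p8 = 1001

1001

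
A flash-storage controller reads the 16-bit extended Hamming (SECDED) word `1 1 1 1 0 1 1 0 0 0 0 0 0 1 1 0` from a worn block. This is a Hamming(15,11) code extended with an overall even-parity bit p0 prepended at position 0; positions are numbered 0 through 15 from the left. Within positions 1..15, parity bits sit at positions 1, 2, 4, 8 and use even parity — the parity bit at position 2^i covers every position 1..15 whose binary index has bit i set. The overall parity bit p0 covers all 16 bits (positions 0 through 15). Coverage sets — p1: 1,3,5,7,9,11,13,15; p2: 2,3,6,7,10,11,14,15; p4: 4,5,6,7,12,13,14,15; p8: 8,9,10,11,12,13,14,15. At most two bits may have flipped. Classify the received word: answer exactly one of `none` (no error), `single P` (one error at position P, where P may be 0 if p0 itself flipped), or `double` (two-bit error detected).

s1: b1⊕b3⊕b5⊕b7⊕b9⊕b11⊕b13⊕b15 = 1⊕1⊕1⊕0⊕0⊕0⊕1⊕0 = 0
s2: b2⊕b3⊕b6⊕b7⊕b10⊕b11⊕b14⊕b15 = 1⊕1⊕1⊕0⊕0⊕0⊕1⊕0 = 0
s4: b4⊕b5⊕b6⊕b7⊕b12⊕b13⊕b14⊕b15 = 0⊕1⊕1⊕0⊕0⊕1⊕1⊕0 = 0
s8: b8⊕b9⊕b10⊕b11⊕b12⊕b13⊕b14⊕b15 = 0⊕0⊕0⊕0⊕0⊕1⊕1⊕0 = 0
Syndrome (s8...s1) = 0000 → position 0 (no error).
Overall parity (XOR of all 16 bits, including p0): 1⊕1⊕1⊕1⊕0⊕1⊕1⊕0⊕0⊕0⊕0⊕0⊕0⊕1⊕1⊕0 = 0
Overall=0, syndrome position=0 → no error.

none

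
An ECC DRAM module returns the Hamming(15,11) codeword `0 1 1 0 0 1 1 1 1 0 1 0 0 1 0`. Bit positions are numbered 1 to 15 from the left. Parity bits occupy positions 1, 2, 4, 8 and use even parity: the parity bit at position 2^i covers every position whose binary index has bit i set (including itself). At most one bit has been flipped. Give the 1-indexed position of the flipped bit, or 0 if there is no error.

4

s1: b1⊕b3⊕b5⊕b7⊕b9⊕b11⊕b13⊕b15 = 0⊕1⊕0⊕1⊕1⊕1⊕0⊕0 = 0
s2: b2⊕b3⊕b6⊕b7⊕b10⊕b11⊕b14⊕b15 = 1⊕1⊕1⊕1⊕0⊕1⊕1⊕0 = 0
s4: b4⊕b5⊕b6⊕b7⊕b12⊕b13⊕b14⊕b15 = 0⊕0⊕1⊕1⊕0⊕0⊕1⊕0 = 1
s8: b8⊕b9⊕b10⊕b11⊕b12⊕b13⊕b14⊕b15 = 1⊕1⊕0⊕1⊕0⊕0⊕1⊕0 = 0
Syndrome (s8...s1) = 0100 → position 4.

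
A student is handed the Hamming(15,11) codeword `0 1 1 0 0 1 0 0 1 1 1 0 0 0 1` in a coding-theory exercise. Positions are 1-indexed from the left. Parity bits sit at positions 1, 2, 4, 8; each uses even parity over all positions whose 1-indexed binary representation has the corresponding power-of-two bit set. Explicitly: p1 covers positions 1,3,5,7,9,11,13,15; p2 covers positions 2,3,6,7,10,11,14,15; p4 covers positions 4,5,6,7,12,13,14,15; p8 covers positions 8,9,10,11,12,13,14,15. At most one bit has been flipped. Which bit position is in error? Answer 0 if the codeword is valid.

s1: b1⊕b3⊕b5⊕b7⊕b9⊕b11⊕b13⊕b15 = 0⊕1⊕0⊕0⊕1⊕1⊕0⊕1 = 0
s2: b2⊕b3⊕b6⊕b7⊕b10⊕b11⊕b14⊕b15 = 1⊕1⊕1⊕0⊕1⊕1⊕0⊕1 = 0
s4: b4⊕b5⊕b6⊕b7⊕b12⊕b13⊕b14⊕b15 = 0⊕0⊕1⊕0⊕0⊕0⊕0⊕1 = 0
s8: b8⊕b9⊕b10⊕b11⊕b12⊕b13⊕b14⊕b15 = 0⊕1⊕1⊕1⊕0⊕0⊕0⊕1 = 0
Syndrome (s8...s1) = 0000 → position 0 (no error).

0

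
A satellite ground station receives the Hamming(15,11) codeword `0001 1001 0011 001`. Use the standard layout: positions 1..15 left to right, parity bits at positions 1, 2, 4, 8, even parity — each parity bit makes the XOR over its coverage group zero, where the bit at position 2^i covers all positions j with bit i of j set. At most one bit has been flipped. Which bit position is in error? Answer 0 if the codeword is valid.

s1: b1⊕b3⊕b5⊕b7⊕b9⊕b11⊕b13⊕b15 = 0⊕0⊕1⊕0⊕0⊕1⊕0⊕1 = 1
s2: b2⊕b3⊕b6⊕b7⊕b10⊕b11⊕b14⊕b15 = 0⊕0⊕0⊕0⊕0⊕1⊕0⊕1 = 0
s4: b4⊕b5⊕b6⊕b7⊕b12⊕b13⊕b14⊕b15 = 1⊕1⊕0⊕0⊕1⊕0⊕0⊕1 = 0
s8: b8⊕b9⊕b10⊕b11⊕b12⊕b13⊕b14⊕b15 = 1⊕0⊕0⊕1⊕1⊕0⊕0⊕1 = 0
Syndrome (s8...s1) = 0001 → position 1.

1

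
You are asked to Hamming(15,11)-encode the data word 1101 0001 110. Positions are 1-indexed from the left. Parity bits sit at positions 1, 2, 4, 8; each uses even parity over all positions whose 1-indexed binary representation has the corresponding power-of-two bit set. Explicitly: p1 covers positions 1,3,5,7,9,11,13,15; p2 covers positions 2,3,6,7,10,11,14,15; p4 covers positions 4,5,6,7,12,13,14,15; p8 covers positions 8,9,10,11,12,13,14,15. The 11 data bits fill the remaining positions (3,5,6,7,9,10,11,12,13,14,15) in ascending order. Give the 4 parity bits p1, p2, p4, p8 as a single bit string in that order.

Place data bits at non-power-of-two positions: b3=1, b5=1, b6=0, b7=1, b9=0, b10=0, b11=0, b12=1, b13=1, b14=1, b15=0.
p1 = XOR of data positions {3,5,7,9,11,13,15} = 1⊕1⊕1⊕0⊕0⊕1⊕0 = 0
p2 = XOR of data positions {3,6,7,10,11,14,15} = 1⊕0⊕1⊕0⊕0⊕1⊕0 = 1
p4 = XOR of data positions {5,6,7,12,13,14,15} = 1⊕0⊕1⊕1⊕1⊕1⊕0 = 1
p8 = XOR of data positions {9,10,11,12,13,14,15} = 0⊕0⊕0⊕1⊕1⊕1⊕0 = 1
Parity bits p1,p2,p4,p8 = 0111

0111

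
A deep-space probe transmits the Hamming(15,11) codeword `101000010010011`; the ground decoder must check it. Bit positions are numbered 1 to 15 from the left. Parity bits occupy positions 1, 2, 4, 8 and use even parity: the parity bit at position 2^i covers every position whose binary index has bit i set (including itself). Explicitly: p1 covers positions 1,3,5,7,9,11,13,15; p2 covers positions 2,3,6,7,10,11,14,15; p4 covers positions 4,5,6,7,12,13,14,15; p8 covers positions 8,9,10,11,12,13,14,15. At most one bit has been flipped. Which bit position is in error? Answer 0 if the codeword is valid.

s1: b1⊕b3⊕b5⊕b7⊕b9⊕b11⊕b13⊕b15 = 1⊕1⊕0⊕0⊕0⊕1⊕0⊕1 = 0
s2: b2⊕b3⊕b6⊕b7⊕b10⊕b11⊕b14⊕b15 = 0⊕1⊕0⊕0⊕0⊕1⊕1⊕1 = 0
s4: b4⊕b5⊕b6⊕b7⊕b12⊕b13⊕b14⊕b15 = 0⊕0⊕0⊕0⊕0⊕0⊕1⊕1 = 0
s8: b8⊕b9⊕b10⊕b11⊕b12⊕b13⊕b14⊕b15 = 1⊕0⊕0⊕1⊕0⊕0⊕1⊕1 = 0
Syndrome (s8...s1) = 0000 → position 0 (no error).

0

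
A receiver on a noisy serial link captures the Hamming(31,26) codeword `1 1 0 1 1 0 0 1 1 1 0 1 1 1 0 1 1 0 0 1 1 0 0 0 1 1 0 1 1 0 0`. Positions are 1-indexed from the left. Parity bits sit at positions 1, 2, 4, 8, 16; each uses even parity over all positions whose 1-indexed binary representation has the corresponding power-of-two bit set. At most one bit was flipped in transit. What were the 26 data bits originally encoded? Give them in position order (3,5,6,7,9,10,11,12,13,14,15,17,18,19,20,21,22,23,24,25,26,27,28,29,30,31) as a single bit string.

s1: b1⊕b3⊕b5⊕b7⊕b9⊕b11⊕b13⊕b15⊕b17⊕b19⊕b21⊕b23⊕b25⊕b27⊕b29⊕b31 = 1⊕0⊕1⊕0⊕1⊕0⊕1⊕0⊕1⊕0⊕1⊕0⊕1⊕0⊕1⊕0 = 0
s2: b2⊕b3⊕b6⊕b7⊕b10⊕b11⊕b14⊕b15⊕b18⊕b19⊕b22⊕b23⊕b26⊕b27⊕b30⊕b31 = 1⊕0⊕0⊕0⊕1⊕0⊕1⊕0⊕0⊕0⊕0⊕0⊕1⊕0⊕0⊕0 = 0
s4: b4⊕b5⊕b6⊕b7⊕b12⊕b13⊕b14⊕b15⊕b20⊕b21⊕b22⊕b23⊕b28⊕b29⊕b30⊕b31 = 1⊕1⊕0⊕0⊕1⊕1⊕1⊕0⊕1⊕1⊕0⊕0⊕1⊕1⊕0⊕0 = 1
s8: b8⊕b9⊕b10⊕b11⊕b12⊕b13⊕b14⊕b15⊕b24⊕b25⊕b26⊕b27⊕b28⊕b29⊕b30⊕b31 = 1⊕1⊕1⊕0⊕1⊕1⊕1⊕0⊕0⊕1⊕1⊕0⊕1⊕1⊕0⊕0 = 0
s16: b16⊕b17⊕b18⊕b19⊕b20⊕b21⊕b22⊕b23⊕b24⊕b25⊕b26⊕b27⊕b28⊕b29⊕b30⊕b31 = 1⊕1⊕0⊕0⊕1⊕1⊕0⊕0⊕0⊕1⊕1⊕0⊕1⊕1⊕0⊕0 = 0
Syndrome (s16...s1) = 00100 → position 4.
Flip bit 4: corrected codeword = 1100100111011101100110001101100
Data bits at positions 3,5,6,7,9,10,11,12,13,14,15,17,18,19,20,21,22,23,24,25,26,27,28,29,30,31: 01001101110100110001101100

01001101110100110001101100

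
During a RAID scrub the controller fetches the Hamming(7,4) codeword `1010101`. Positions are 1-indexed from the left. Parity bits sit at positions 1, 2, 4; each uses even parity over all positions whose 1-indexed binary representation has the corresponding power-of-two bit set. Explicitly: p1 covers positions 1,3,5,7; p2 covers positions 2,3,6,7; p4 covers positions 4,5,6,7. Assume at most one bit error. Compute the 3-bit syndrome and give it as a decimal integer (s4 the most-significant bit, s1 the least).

s1: b1⊕b3⊕b5⊕b7 = 1⊕1⊕1⊕1 = 0
s2: b2⊕b3⊕b6⊕b7 = 0⊕1⊕0⊕1 = 0
s4: b4⊕b5⊕b6⊕b7 = 0⊕1⊕0⊕1 = 0
Syndrome (s4...s1) = 000 → position 0 (no error).

0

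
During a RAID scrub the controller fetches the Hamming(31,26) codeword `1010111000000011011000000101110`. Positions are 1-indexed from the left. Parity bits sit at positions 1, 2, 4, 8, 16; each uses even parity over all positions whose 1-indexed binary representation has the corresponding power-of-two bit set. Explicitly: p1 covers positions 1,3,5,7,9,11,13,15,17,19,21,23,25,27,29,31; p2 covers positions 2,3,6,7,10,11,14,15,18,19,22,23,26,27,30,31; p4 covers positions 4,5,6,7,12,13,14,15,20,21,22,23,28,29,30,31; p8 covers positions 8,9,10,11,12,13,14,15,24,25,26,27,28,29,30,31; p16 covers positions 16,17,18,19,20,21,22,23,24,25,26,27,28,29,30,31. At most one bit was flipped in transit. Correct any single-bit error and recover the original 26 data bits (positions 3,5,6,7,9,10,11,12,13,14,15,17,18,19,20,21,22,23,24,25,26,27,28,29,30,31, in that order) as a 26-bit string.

s1: b1⊕b3⊕b5⊕b7⊕b9⊕b11⊕b13⊕b15⊕b17⊕b19⊕b21⊕b23⊕b25⊕b27⊕b29⊕b31 = 1⊕1⊕1⊕1⊕0⊕0⊕0⊕1⊕0⊕1⊕0⊕0⊕0⊕0⊕1⊕0 = 1
s2: b2⊕b3⊕b6⊕b7⊕b10⊕b11⊕b14⊕b15⊕b18⊕b19⊕b22⊕b23⊕b26⊕b27⊕b30⊕b31 = 0⊕1⊕1⊕1⊕0⊕0⊕0⊕1⊕1⊕1⊕0⊕0⊕1⊕0⊕1⊕0 = 0
s4: b4⊕b5⊕b6⊕b7⊕b12⊕b13⊕b14⊕b15⊕b20⊕b21⊕b22⊕b23⊕b28⊕b29⊕b30⊕b31 = 0⊕1⊕1⊕1⊕0⊕0⊕0⊕1⊕0⊕0⊕0⊕0⊕1⊕1⊕1⊕0 = 1
s8: b8⊕b9⊕b10⊕b11⊕b12⊕b13⊕b14⊕b15⊕b24⊕b25⊕b26⊕b27⊕b28⊕b29⊕b30⊕b31 = 0⊕0⊕0⊕0⊕0⊕0⊕0⊕1⊕0⊕0⊕1⊕0⊕1⊕1⊕1⊕0 = 1
s16: b16⊕b17⊕b18⊕b19⊕b20⊕b21⊕b22⊕b23⊕b24⊕b25⊕b26⊕b27⊕b28⊕b29⊕b30⊕b31 = 1⊕0⊕1⊕1⊕0⊕0⊕0⊕0⊕0⊕0⊕1⊕0⊕1⊕1⊕1⊕0 = 1
Syndrome (s16...s1) = 11101 → position 29.
Flip bit 29: corrected codeword = 1010111000000011011000000101010
Data bits at positions 3,5,6,7,9,10,11,12,13,14,15,17,18,19,20,21,22,23,24,25,26,27,28,29,30,31: 11110000001011000000101010

11110000001011000000101010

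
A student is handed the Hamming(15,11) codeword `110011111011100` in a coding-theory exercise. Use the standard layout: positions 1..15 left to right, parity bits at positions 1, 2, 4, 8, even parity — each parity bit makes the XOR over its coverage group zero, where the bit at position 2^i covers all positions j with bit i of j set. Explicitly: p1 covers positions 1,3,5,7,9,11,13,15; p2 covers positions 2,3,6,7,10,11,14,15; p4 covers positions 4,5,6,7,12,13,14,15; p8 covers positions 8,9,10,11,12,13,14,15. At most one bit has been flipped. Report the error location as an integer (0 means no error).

12

s1: b1⊕b3⊕b5⊕b7⊕b9⊕b11⊕b13⊕b15 = 1⊕0⊕1⊕1⊕1⊕1⊕1⊕0 = 0
s2: b2⊕b3⊕b6⊕b7⊕b10⊕b11⊕b14⊕b15 = 1⊕0⊕1⊕1⊕0⊕1⊕0⊕0 = 0
s4: b4⊕b5⊕b6⊕b7⊕b12⊕b13⊕b14⊕b15 = 0⊕1⊕1⊕1⊕1⊕1⊕0⊕0 = 1
s8: b8⊕b9⊕b10⊕b11⊕b12⊕b13⊕b14⊕b15 = 1⊕1⊕0⊕1⊕1⊕1⊕0⊕0 = 1
Syndrome (s8...s1) = 1100 → position 12.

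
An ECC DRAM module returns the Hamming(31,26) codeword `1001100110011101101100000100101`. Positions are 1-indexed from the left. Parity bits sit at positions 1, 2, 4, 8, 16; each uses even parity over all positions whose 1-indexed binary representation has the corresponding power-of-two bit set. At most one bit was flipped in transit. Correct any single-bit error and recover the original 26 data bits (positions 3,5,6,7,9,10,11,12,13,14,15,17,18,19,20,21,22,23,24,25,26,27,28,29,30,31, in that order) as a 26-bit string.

s1: b1⊕b3⊕b5⊕b7⊕b9⊕b11⊕b13⊕b15⊕b17⊕b19⊕b21⊕b23⊕b25⊕b27⊕b29⊕b31 = 1⊕0⊕1⊕0⊕1⊕0⊕1⊕0⊕1⊕1⊕0⊕0⊕0⊕0⊕1⊕1 = 0
s2: b2⊕b3⊕b6⊕b7⊕b10⊕b11⊕b14⊕b15⊕b18⊕b19⊕b22⊕b23⊕b26⊕b27⊕b30⊕b31 = 0⊕0⊕0⊕0⊕0⊕0⊕1⊕0⊕0⊕1⊕0⊕0⊕1⊕0⊕0⊕1 = 0
s4: b4⊕b5⊕b6⊕b7⊕b12⊕b13⊕b14⊕b15⊕b20⊕b21⊕b22⊕b23⊕b28⊕b29⊕b30⊕b31 = 1⊕1⊕0⊕0⊕1⊕1⊕1⊕0⊕1⊕0⊕0⊕0⊕0⊕1⊕0⊕1 = 0
s8: b8⊕b9⊕b10⊕b11⊕b12⊕b13⊕b14⊕b15⊕b24⊕b25⊕b26⊕b27⊕b28⊕b29⊕b30⊕b31 = 1⊕1⊕0⊕0⊕1⊕1⊕1⊕0⊕0⊕0⊕1⊕0⊕0⊕1⊕0⊕1 = 0
s16: b16⊕b17⊕b18⊕b19⊕b20⊕b21⊕b22⊕b23⊕b24⊕b25⊕b26⊕b27⊕b28⊕b29⊕b30⊕b31 = 1⊕1⊕0⊕1⊕1⊕0⊕0⊕0⊕0⊕0⊕1⊕0⊕0⊕1⊕0⊕1 = 1
Syndrome (s16...s1) = 10000 → position 16.
Flip bit 16: corrected codeword = 1001100110011100101100000100101
Data bits at positions 3,5,6,7,9,10,11,12,13,14,15,17,18,19,20,21,22,23,24,25,26,27,28,29,30,31: 01001001110101100000100101

01001001110101100000100101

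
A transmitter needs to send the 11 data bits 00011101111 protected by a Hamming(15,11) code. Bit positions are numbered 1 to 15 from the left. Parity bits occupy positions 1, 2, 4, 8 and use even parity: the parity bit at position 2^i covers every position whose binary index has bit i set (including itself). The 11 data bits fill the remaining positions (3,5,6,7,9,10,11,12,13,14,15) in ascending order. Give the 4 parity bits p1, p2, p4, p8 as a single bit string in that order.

Place data bits at non-power-of-two positions: b3=0, b5=0, b6=0, b7=1, b9=1, b10=1, b11=0, b12=1, b13=1, b14=1, b15=1.
p1 = XOR of data positions {3,5,7,9,11,13,15} = 0⊕0⊕1⊕1⊕0⊕1⊕1 = 0
p2 = XOR of data positions {3,6,7,10,11,14,15} = 0⊕0⊕1⊕1⊕0⊕1⊕1 = 0
p4 = XOR of data positions {5,6,7,12,13,14,15} = 0⊕0⊕1⊕1⊕1⊕1⊕1 = 1
p8 = XOR of data positions {9,10,11,12,13,14,15} = 1⊕1⊕0⊕1⊕1⊕1⊕1 = 0
Parity bits p1,p2,p4,p8 = 0010

0010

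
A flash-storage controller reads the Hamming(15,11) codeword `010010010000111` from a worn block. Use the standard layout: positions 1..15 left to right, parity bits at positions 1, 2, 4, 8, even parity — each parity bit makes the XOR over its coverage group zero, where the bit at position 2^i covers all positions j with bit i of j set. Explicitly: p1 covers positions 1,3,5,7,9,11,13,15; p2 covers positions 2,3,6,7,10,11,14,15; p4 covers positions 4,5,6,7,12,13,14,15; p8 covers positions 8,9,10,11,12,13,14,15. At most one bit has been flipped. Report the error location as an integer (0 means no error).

s1: b1⊕b3⊕b5⊕b7⊕b9⊕b11⊕b13⊕b15 = 0⊕0⊕1⊕0⊕0⊕0⊕1⊕1 = 1
s2: b2⊕b3⊕b6⊕b7⊕b10⊕b11⊕b14⊕b15 = 1⊕0⊕0⊕0⊕0⊕0⊕1⊕1 = 1
s4: b4⊕b5⊕b6⊕b7⊕b12⊕b13⊕b14⊕b15 = 0⊕1⊕0⊕0⊕0⊕1⊕1⊕1 = 0
s8: b8⊕b9⊕b10⊕b11⊕b12⊕b13⊕b14⊕b15 = 1⊕0⊕0⊕0⊕0⊕1⊕1⊕1 = 0
Syndrome (s8...s1) = 0011 → position 3.

3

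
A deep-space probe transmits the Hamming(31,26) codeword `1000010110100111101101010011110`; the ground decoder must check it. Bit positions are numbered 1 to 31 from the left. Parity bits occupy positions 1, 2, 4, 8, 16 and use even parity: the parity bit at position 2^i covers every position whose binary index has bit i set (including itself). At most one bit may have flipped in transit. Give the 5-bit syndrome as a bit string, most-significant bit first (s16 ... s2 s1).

00000

s1: b1⊕b3⊕b5⊕b7⊕b9⊕b11⊕b13⊕b15⊕b17⊕b19⊕b21⊕b23⊕b25⊕b27⊕b29⊕b31 = 1⊕0⊕0⊕0⊕1⊕1⊕0⊕1⊕1⊕1⊕0⊕0⊕0⊕1⊕1⊕0 = 0
s2: b2⊕b3⊕b6⊕b7⊕b10⊕b11⊕b14⊕b15⊕b18⊕b19⊕b22⊕b23⊕b26⊕b27⊕b30⊕b31 = 0⊕0⊕1⊕0⊕0⊕1⊕1⊕1⊕0⊕1⊕1⊕0⊕0⊕1⊕1⊕0 = 0
s4: b4⊕b5⊕b6⊕b7⊕b12⊕b13⊕b14⊕b15⊕b20⊕b21⊕b22⊕b23⊕b28⊕b29⊕b30⊕b31 = 0⊕0⊕1⊕0⊕0⊕0⊕1⊕1⊕1⊕0⊕1⊕0⊕1⊕1⊕1⊕0 = 0
s8: b8⊕b9⊕b10⊕b11⊕b12⊕b13⊕b14⊕b15⊕b24⊕b25⊕b26⊕b27⊕b28⊕b29⊕b30⊕b31 = 1⊕1⊕0⊕1⊕0⊕0⊕1⊕1⊕1⊕0⊕0⊕1⊕1⊕1⊕1⊕0 = 0
s16: b16⊕b17⊕b18⊕b19⊕b20⊕b21⊕b22⊕b23⊕b24⊕b25⊕b26⊕b27⊕b28⊕b29⊕b30⊕b31 = 1⊕1⊕0⊕1⊕1⊕0⊕1⊕0⊕1⊕0⊕0⊕1⊕1⊕1⊕1⊕0 = 0
Syndrome (s16...s1) = 00000 → position 0 (no error).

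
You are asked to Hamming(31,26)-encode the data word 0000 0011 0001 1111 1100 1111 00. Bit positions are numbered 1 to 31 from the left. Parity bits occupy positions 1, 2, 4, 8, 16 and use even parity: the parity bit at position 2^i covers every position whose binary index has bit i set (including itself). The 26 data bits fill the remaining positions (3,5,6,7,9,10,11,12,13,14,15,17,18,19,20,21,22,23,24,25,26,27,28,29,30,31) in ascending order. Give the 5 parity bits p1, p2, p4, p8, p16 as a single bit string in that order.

Place data bits at non-power-of-two positions: b3=0, b5=0, b6=0, b7=0, b9=0, b10=0, b11=1, b12=1, b13=0, b14=0, b15=0, b17=1, b18=1, b19=1, b20=1, b21=1, b22=1, b23=1, b24=0, b25=0, b26=1, b27=1, b28=1, b29=1, b30=0, b31=0.
p1 = XOR of data positions {3,5,7,9,11,13,15,17,19,21,23,25,27,29,31} = 0⊕0⊕0⊕0⊕1⊕0⊕0⊕1⊕1⊕1⊕1⊕0⊕1⊕1⊕0 = 1
p2 = XOR of data positions {3,6,7,10,11,14,15,18,19,22,23,26,27,30,31} = 0⊕0⊕0⊕0⊕1⊕0⊕0⊕1⊕1⊕1⊕1⊕1⊕1⊕0⊕0 = 1
p4 = XOR of data positions {5,6,7,12,13,14,15,20,21,22,23,28,29,30,31} = 0⊕0⊕0⊕1⊕0⊕0⊕0⊕1⊕1⊕1⊕1⊕1⊕1⊕0⊕0 = 1
p8 = XOR of data positions {9,10,11,12,13,14,15,24,25,26,27,28,29,30,31} = 0⊕0⊕1⊕1⊕0⊕0⊕0⊕0⊕0⊕1⊕1⊕1⊕1⊕0⊕0 = 0
p16 = XOR of data positions {17,18,19,20,21,22,23,24,25,26,27,28,29,30,31} = 1⊕1⊕1⊕1⊕1⊕1⊕1⊕0⊕0⊕1⊕1⊕1⊕1⊕0⊕0 = 1
Parity bits p1,p2,p4,p8,p16 = 11101

11101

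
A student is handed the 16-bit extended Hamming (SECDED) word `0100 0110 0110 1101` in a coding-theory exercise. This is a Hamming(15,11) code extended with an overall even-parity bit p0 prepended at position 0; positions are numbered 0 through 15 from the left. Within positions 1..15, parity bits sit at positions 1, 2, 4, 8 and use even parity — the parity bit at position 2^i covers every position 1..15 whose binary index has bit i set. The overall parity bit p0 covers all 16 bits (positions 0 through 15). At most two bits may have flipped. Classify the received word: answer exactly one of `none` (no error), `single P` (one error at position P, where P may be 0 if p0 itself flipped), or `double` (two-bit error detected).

s1: b1⊕b3⊕b5⊕b7⊕b9⊕b11⊕b13⊕b15 = 1⊕0⊕1⊕0⊕1⊕0⊕1⊕1 = 1
s2: b2⊕b3⊕b6⊕b7⊕b10⊕b11⊕b14⊕b15 = 0⊕0⊕1⊕0⊕1⊕0⊕0⊕1 = 1
s4: b4⊕b5⊕b6⊕b7⊕b12⊕b13⊕b14⊕b15 = 0⊕1⊕1⊕0⊕1⊕1⊕0⊕1 = 1
s8: b8⊕b9⊕b10⊕b11⊕b12⊕b13⊕b14⊕b15 = 0⊕1⊕1⊕0⊕1⊕1⊕0⊕1 = 1
Syndrome (s8...s1) = 1111 → position 15.
Overall parity (XOR of all 16 bits, including p0): 0⊕1⊕0⊕0⊕0⊕1⊕1⊕0⊕0⊕1⊕1⊕0⊕1⊕1⊕0⊕1 = 0
Overall=0, syndrome position=15 → double-bit error detected (uncorrectable).

double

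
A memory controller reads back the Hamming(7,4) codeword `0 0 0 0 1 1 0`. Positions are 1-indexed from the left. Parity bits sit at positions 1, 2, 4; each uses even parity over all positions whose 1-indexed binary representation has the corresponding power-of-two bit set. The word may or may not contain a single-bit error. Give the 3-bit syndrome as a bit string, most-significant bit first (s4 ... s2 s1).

011

s1: b1⊕b3⊕b5⊕b7 = 0⊕0⊕1⊕0 = 1
s2: b2⊕b3⊕b6⊕b7 = 0⊕0⊕1⊕0 = 1
s4: b4⊕b5⊕b6⊕b7 = 0⊕1⊕1⊕0 = 0
Syndrome (s4...s1) = 011 → position 3.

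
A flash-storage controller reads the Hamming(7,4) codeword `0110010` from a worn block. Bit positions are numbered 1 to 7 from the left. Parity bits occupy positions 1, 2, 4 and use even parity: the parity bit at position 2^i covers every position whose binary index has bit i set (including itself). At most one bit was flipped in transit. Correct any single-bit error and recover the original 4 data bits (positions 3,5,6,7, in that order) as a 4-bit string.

1011

s1: b1⊕b3⊕b5⊕b7 = 0⊕1⊕0⊕0 = 1
s2: b2⊕b3⊕b6⊕b7 = 1⊕1⊕1⊕0 = 1
s4: b4⊕b5⊕b6⊕b7 = 0⊕0⊕1⊕0 = 1
Syndrome (s4...s1) = 111 → position 7.
Flip bit 7: corrected codeword = 0110011
Data bits at positions 3,5,6,7: 1011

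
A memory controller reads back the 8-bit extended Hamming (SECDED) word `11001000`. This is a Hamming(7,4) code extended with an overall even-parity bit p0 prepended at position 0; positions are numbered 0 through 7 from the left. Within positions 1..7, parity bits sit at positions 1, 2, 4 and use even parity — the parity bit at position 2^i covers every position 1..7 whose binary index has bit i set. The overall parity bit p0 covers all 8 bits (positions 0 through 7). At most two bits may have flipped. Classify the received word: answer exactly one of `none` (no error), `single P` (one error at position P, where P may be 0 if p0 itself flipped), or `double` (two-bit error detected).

single 5

s1: b1⊕b3⊕b5⊕b7 = 1⊕0⊕0⊕0 = 1
s2: b2⊕b3⊕b6⊕b7 = 0⊕0⊕0⊕0 = 0
s4: b4⊕b5⊕b6⊕b7 = 1⊕0⊕0⊕0 = 1
Syndrome (s4...s1) = 101 → position 5.
Overall parity (XOR of all 8 bits, including p0): 1⊕1⊕0⊕0⊕1⊕0⊕0⊕0 = 1
Overall=1, syndrome position=5 → single-bit error at position 5.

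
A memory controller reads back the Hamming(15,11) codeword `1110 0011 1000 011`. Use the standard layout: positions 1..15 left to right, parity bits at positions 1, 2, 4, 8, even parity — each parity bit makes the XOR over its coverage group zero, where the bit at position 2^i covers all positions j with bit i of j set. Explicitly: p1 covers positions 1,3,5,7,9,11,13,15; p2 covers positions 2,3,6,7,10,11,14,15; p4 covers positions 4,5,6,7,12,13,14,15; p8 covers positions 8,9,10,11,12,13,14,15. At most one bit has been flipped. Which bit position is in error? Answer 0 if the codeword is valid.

s1: b1⊕b3⊕b5⊕b7⊕b9⊕b11⊕b13⊕b15 = 1⊕1⊕0⊕1⊕1⊕0⊕0⊕1 = 1
s2: b2⊕b3⊕b6⊕b7⊕b10⊕b11⊕b14⊕b15 = 1⊕1⊕0⊕1⊕0⊕0⊕1⊕1 = 1
s4: b4⊕b5⊕b6⊕b7⊕b12⊕b13⊕b14⊕b15 = 0⊕0⊕0⊕1⊕0⊕0⊕1⊕1 = 1
s8: b8⊕b9⊕b10⊕b11⊕b12⊕b13⊕b14⊕b15 = 1⊕1⊕0⊕0⊕0⊕0⊕1⊕1 = 0
Syndrome (s8...s1) = 0111 → position 7.

7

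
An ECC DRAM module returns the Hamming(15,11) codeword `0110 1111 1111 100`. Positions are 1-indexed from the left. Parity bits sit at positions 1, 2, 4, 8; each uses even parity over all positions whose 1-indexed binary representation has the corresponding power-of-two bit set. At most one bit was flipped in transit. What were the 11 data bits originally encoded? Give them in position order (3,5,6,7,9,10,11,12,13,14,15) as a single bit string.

11111111100

s1: b1⊕b3⊕b5⊕b7⊕b9⊕b11⊕b13⊕b15 = 0⊕1⊕1⊕1⊕1⊕1⊕1⊕0 = 0
s2: b2⊕b3⊕b6⊕b7⊕b10⊕b11⊕b14⊕b15 = 1⊕1⊕1⊕1⊕1⊕1⊕0⊕0 = 0
s4: b4⊕b5⊕b6⊕b7⊕b12⊕b13⊕b14⊕b15 = 0⊕1⊕1⊕1⊕1⊕1⊕0⊕0 = 1
s8: b8⊕b9⊕b10⊕b11⊕b12⊕b13⊕b14⊕b15 = 1⊕1⊕1⊕1⊕1⊕1⊕0⊕0 = 0
Syndrome (s8...s1) = 0100 → position 4.
Flip bit 4: corrected codeword = 011111111111100
Data bits at positions 3,5,6,7,9,10,11,12,13,14,15: 11111111100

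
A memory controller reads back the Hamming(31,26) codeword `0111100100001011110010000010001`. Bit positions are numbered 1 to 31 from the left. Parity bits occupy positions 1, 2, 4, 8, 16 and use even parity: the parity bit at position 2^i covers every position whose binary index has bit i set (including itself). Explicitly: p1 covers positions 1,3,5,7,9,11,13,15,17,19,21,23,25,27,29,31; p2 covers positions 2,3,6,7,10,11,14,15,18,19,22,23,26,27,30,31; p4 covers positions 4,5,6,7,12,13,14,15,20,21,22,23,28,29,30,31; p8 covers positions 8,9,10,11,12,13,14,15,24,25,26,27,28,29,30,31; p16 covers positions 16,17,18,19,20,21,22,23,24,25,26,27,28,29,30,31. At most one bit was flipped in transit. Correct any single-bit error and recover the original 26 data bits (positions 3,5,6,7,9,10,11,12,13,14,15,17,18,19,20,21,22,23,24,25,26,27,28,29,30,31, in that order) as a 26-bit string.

11000000101110010000010001

s1: b1⊕b3⊕b5⊕b7⊕b9⊕b11⊕b13⊕b15⊕b17⊕b19⊕b21⊕b23⊕b25⊕b27⊕b29⊕b31 = 0⊕1⊕1⊕0⊕0⊕0⊕1⊕1⊕1⊕0⊕1⊕0⊕0⊕1⊕0⊕1 = 0
s2: b2⊕b3⊕b6⊕b7⊕b10⊕b11⊕b14⊕b15⊕b18⊕b19⊕b22⊕b23⊕b26⊕b27⊕b30⊕b31 = 1⊕1⊕0⊕0⊕0⊕0⊕0⊕1⊕1⊕0⊕0⊕0⊕0⊕1⊕0⊕1 = 0
s4: b4⊕b5⊕b6⊕b7⊕b12⊕b13⊕b14⊕b15⊕b20⊕b21⊕b22⊕b23⊕b28⊕b29⊕b30⊕b31 = 1⊕1⊕0⊕0⊕0⊕1⊕0⊕1⊕0⊕1⊕0⊕0⊕0⊕0⊕0⊕1 = 0
s8: b8⊕b9⊕b10⊕b11⊕b12⊕b13⊕b14⊕b15⊕b24⊕b25⊕b26⊕b27⊕b28⊕b29⊕b30⊕b31 = 1⊕0⊕0⊕0⊕0⊕1⊕0⊕1⊕0⊕0⊕0⊕1⊕0⊕0⊕0⊕1 = 1
s16: b16⊕b17⊕b18⊕b19⊕b20⊕b21⊕b22⊕b23⊕b24⊕b25⊕b26⊕b27⊕b28⊕b29⊕b30⊕b31 = 1⊕1⊕1⊕0⊕0⊕1⊕0⊕0⊕0⊕0⊕0⊕1⊕0⊕0⊕0⊕1 = 0
Syndrome (s16...s1) = 01000 → position 8.
Flip bit 8: corrected codeword = 0111100000001011110010000010001
Data bits at positions 3,5,6,7,9,10,11,12,13,14,15,17,18,19,20,21,22,23,24,25,26,27,28,29,30,31: 11000000101110010000010001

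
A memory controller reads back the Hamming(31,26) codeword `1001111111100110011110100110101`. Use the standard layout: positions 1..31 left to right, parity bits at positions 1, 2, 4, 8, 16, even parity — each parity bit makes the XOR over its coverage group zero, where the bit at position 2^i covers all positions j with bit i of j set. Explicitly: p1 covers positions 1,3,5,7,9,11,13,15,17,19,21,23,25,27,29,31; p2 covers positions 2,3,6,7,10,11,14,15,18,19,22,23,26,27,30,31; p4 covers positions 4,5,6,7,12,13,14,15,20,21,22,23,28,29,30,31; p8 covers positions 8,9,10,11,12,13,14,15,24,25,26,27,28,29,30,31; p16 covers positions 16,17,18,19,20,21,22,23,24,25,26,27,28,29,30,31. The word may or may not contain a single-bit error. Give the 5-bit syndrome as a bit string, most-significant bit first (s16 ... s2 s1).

s1: b1⊕b3⊕b5⊕b7⊕b9⊕b11⊕b13⊕b15⊕b17⊕b19⊕b21⊕b23⊕b25⊕b27⊕b29⊕b31 = 1⊕0⊕1⊕1⊕1⊕1⊕0⊕1⊕0⊕1⊕1⊕1⊕0⊕1⊕1⊕1 = 0
s2: b2⊕b3⊕b6⊕b7⊕b10⊕b11⊕b14⊕b15⊕b18⊕b19⊕b22⊕b23⊕b26⊕b27⊕b30⊕b31 = 0⊕0⊕1⊕1⊕1⊕1⊕1⊕1⊕1⊕1⊕0⊕1⊕1⊕1⊕0⊕1 = 0
s4: b4⊕b5⊕b6⊕b7⊕b12⊕b13⊕b14⊕b15⊕b20⊕b21⊕b22⊕b23⊕b28⊕b29⊕b30⊕b31 = 1⊕1⊕1⊕1⊕0⊕0⊕1⊕1⊕1⊕1⊕0⊕1⊕0⊕1⊕0⊕1 = 1
s8: b8⊕b9⊕b10⊕b11⊕b12⊕b13⊕b14⊕b15⊕b24⊕b25⊕b26⊕b27⊕b28⊕b29⊕b30⊕b31 = 1⊕1⊕1⊕1⊕0⊕0⊕1⊕1⊕0⊕0⊕1⊕1⊕0⊕1⊕0⊕1 = 0
s16: b16⊕b17⊕b18⊕b19⊕b20⊕b21⊕b22⊕b23⊕b24⊕b25⊕b26⊕b27⊕b28⊕b29⊕b30⊕b31 = 0⊕0⊕1⊕1⊕1⊕1⊕0⊕1⊕0⊕0⊕1⊕1⊕0⊕1⊕0⊕1 = 1
Syndrome (s16...s1) = 10100 → position 20.

10100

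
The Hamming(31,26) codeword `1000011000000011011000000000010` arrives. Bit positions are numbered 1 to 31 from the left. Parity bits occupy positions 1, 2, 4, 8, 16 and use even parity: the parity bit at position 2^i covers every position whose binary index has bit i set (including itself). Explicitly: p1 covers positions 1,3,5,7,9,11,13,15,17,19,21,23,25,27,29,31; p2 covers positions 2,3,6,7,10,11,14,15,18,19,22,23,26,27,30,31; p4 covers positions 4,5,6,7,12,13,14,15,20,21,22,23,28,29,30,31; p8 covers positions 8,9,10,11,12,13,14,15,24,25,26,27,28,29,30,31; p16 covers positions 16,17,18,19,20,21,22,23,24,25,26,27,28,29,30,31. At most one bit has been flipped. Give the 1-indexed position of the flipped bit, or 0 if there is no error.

0

s1: b1⊕b3⊕b5⊕b7⊕b9⊕b11⊕b13⊕b15⊕b17⊕b19⊕b21⊕b23⊕b25⊕b27⊕b29⊕b31 = 1⊕0⊕0⊕1⊕0⊕0⊕0⊕1⊕0⊕1⊕0⊕0⊕0⊕0⊕0⊕0 = 0
s2: b2⊕b3⊕b6⊕b7⊕b10⊕b11⊕b14⊕b15⊕b18⊕b19⊕b22⊕b23⊕b26⊕b27⊕b30⊕b31 = 0⊕0⊕1⊕1⊕0⊕0⊕0⊕1⊕1⊕1⊕0⊕0⊕0⊕0⊕1⊕0 = 0
s4: b4⊕b5⊕b6⊕b7⊕b12⊕b13⊕b14⊕b15⊕b20⊕b21⊕b22⊕b23⊕b28⊕b29⊕b30⊕b31 = 0⊕0⊕1⊕1⊕0⊕0⊕0⊕1⊕0⊕0⊕0⊕0⊕0⊕0⊕1⊕0 = 0
s8: b8⊕b9⊕b10⊕b11⊕b12⊕b13⊕b14⊕b15⊕b24⊕b25⊕b26⊕b27⊕b28⊕b29⊕b30⊕b31 = 0⊕0⊕0⊕0⊕0⊕0⊕0⊕1⊕0⊕0⊕0⊕0⊕0⊕0⊕1⊕0 = 0
s16: b16⊕b17⊕b18⊕b19⊕b20⊕b21⊕b22⊕b23⊕b24⊕b25⊕b26⊕b27⊕b28⊕b29⊕b30⊕b31 = 1⊕0⊕1⊕1⊕0⊕0⊕0⊕0⊕0⊕0⊕0⊕0⊕0⊕0⊕1⊕0 = 0
Syndrome (s16...s1) = 00000 → position 0 (no error).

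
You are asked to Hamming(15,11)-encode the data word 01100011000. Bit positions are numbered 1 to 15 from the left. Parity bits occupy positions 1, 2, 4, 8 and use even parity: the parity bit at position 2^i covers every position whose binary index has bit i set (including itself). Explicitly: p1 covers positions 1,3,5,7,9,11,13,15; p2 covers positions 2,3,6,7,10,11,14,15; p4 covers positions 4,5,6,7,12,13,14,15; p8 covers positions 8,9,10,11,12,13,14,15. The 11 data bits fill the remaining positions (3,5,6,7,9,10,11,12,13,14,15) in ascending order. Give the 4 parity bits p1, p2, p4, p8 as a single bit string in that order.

0010

Place data bits at non-power-of-two positions: b3=0, b5=1, b6=1, b7=0, b9=0, b10=0, b11=1, b12=1, b13=0, b14=0, b15=0.
p1 = XOR of data positions {3,5,7,9,11,13,15} = 0⊕1⊕0⊕0⊕1⊕0⊕0 = 0
p2 = XOR of data positions {3,6,7,10,11,14,15} = 0⊕1⊕0⊕0⊕1⊕0⊕0 = 0
p4 = XOR of data positions {5,6,7,12,13,14,15} = 1⊕1⊕0⊕1⊕0⊕0⊕0 = 1
p8 = XOR of data positions {9,10,11,12,13,14,15} = 0⊕0⊕1⊕1⊕0⊕0⊕0 = 0
Parity bits p1,p2,p4,p8 = 0010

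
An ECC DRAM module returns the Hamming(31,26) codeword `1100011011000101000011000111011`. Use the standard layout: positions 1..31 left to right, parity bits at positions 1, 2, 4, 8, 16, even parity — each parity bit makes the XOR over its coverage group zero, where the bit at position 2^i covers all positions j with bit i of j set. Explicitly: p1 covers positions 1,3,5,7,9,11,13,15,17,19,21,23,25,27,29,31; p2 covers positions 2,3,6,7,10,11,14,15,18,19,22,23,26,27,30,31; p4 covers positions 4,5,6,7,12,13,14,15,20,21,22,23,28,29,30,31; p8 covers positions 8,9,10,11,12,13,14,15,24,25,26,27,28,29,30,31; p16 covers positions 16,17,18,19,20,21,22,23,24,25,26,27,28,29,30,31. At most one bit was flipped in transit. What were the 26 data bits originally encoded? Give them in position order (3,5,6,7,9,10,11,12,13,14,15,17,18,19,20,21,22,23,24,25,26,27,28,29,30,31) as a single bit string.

s1: b1⊕b3⊕b5⊕b7⊕b9⊕b11⊕b13⊕b15⊕b17⊕b19⊕b21⊕b23⊕b25⊕b27⊕b29⊕b31 = 1⊕0⊕0⊕1⊕1⊕0⊕0⊕0⊕0⊕0⊕1⊕0⊕0⊕1⊕0⊕1 = 0
s2: b2⊕b3⊕b6⊕b7⊕b10⊕b11⊕b14⊕b15⊕b18⊕b19⊕b22⊕b23⊕b26⊕b27⊕b30⊕b31 = 1⊕0⊕1⊕1⊕1⊕0⊕1⊕0⊕0⊕0⊕1⊕0⊕1⊕1⊕1⊕1 = 0
s4: b4⊕b5⊕b6⊕b7⊕b12⊕b13⊕b14⊕b15⊕b20⊕b21⊕b22⊕b23⊕b28⊕b29⊕b30⊕b31 = 0⊕0⊕1⊕1⊕0⊕0⊕1⊕0⊕0⊕1⊕1⊕0⊕1⊕0⊕1⊕1 = 0
s8: b8⊕b9⊕b10⊕b11⊕b12⊕b13⊕b14⊕b15⊕b24⊕b25⊕b26⊕b27⊕b28⊕b29⊕b30⊕b31 = 0⊕1⊕1⊕0⊕0⊕0⊕1⊕0⊕0⊕0⊕1⊕1⊕1⊕0⊕1⊕1 = 0
s16: b16⊕b17⊕b18⊕b19⊕b20⊕b21⊕b22⊕b23⊕b24⊕b25⊕b26⊕b27⊕b28⊕b29⊕b30⊕b31 = 1⊕0⊕0⊕0⊕0⊕1⊕1⊕0⊕0⊕0⊕1⊕1⊕1⊕0⊕1⊕1 = 0
Syndrome (s16...s1) = 00000 → position 0 (no error).
No correction needed.
Data bits at positions 3,5,6,7,9,10,11,12,13,14,15,17,18,19,20,21,22,23,24,25,26,27,28,29,30,31: 00111100010000011000111011

00111100010000011000111011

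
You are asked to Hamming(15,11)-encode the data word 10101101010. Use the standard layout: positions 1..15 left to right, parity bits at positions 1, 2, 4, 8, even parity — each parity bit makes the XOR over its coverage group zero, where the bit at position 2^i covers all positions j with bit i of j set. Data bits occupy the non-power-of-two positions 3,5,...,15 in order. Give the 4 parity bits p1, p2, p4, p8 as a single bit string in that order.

Place data bits at non-power-of-two positions: b3=1, b5=0, b6=1, b7=0, b9=1, b10=1, b11=0, b12=1, b13=0, b14=1, b15=0.
p1 = XOR of data positions {3,5,7,9,11,13,15} = 1⊕0⊕0⊕1⊕0⊕0⊕0 = 0
p2 = XOR of data positions {3,6,7,10,11,14,15} = 1⊕1⊕0⊕1⊕0⊕1⊕0 = 0
p4 = XOR of data positions {5,6,7,12,13,14,15} = 0⊕1⊕0⊕1⊕0⊕1⊕0 = 1
p8 = XOR of data positions {9,10,11,12,13,14,15} = 1⊕1⊕0⊕1⊕0⊕1⊕0 = 0
Parity bits p1,p2,p4,p8 = 0010

0010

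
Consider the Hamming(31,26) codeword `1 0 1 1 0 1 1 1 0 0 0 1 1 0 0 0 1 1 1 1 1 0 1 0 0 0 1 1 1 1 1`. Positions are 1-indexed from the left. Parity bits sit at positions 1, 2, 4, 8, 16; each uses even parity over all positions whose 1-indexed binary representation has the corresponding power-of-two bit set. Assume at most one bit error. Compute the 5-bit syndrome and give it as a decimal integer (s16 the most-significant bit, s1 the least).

s1: b1⊕b3⊕b5⊕b7⊕b9⊕b11⊕b13⊕b15⊕b17⊕b19⊕b21⊕b23⊕b25⊕b27⊕b29⊕b31 = 1⊕1⊕0⊕1⊕0⊕0⊕1⊕0⊕1⊕1⊕1⊕1⊕0⊕1⊕1⊕1 = 1
s2: b2⊕b3⊕b6⊕b7⊕b10⊕b11⊕b14⊕b15⊕b18⊕b19⊕b22⊕b23⊕b26⊕b27⊕b30⊕b31 = 0⊕1⊕1⊕1⊕0⊕0⊕0⊕0⊕1⊕1⊕0⊕1⊕0⊕1⊕1⊕1 = 1
s4: b4⊕b5⊕b6⊕b7⊕b12⊕b13⊕b14⊕b15⊕b20⊕b21⊕b22⊕b23⊕b28⊕b29⊕b30⊕b31 = 1⊕0⊕1⊕1⊕1⊕1⊕0⊕0⊕1⊕1⊕0⊕1⊕1⊕1⊕1⊕1 = 0
s8: b8⊕b9⊕b10⊕b11⊕b12⊕b13⊕b14⊕b15⊕b24⊕b25⊕b26⊕b27⊕b28⊕b29⊕b30⊕b31 = 1⊕0⊕0⊕0⊕1⊕1⊕0⊕0⊕0⊕0⊕0⊕1⊕1⊕1⊕1⊕1 = 0
s16: b16⊕b17⊕b18⊕b19⊕b20⊕b21⊕b22⊕b23⊕b24⊕b25⊕b26⊕b27⊕b28⊕b29⊕b30⊕b31 = 0⊕1⊕1⊕1⊕1⊕1⊕0⊕1⊕0⊕0⊕0⊕1⊕1⊕1⊕1⊕1 = 1
Syndrome (s16...s1) = 10011 → position 19.

19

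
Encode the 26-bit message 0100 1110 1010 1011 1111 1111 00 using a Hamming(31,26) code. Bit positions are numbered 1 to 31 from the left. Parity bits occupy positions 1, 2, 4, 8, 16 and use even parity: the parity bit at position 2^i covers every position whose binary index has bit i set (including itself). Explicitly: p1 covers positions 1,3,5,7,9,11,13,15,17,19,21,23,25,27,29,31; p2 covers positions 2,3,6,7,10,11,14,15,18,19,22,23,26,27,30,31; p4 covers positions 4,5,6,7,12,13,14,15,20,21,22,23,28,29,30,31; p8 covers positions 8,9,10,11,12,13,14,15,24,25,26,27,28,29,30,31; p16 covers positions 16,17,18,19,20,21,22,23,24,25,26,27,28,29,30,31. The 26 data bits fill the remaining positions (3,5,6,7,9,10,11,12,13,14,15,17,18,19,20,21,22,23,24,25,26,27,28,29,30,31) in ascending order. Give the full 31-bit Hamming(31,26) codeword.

Place data bits at non-power-of-two positions: b3=0, b5=1, b6=0, b7=0, b9=1, b10=1, b11=1, b12=0, b13=1, b14=0, b15=1, b17=0, b18=1, b19=0, b20=1, b21=1, b22=1, b23=1, b24=1, b25=1, b26=1, b27=1, b28=1, b29=1, b30=0, b31=0.
p1 = XOR of data positions {3,5,7,9,11,13,15,17,19,21,23,25,27,29,31} = 0⊕1⊕0⊕1⊕1⊕1⊕1⊕0⊕0⊕1⊕1⊕1⊕1⊕1⊕0 = 0
p2 = XOR of data positions {3,6,7,10,11,14,15,18,19,22,23,26,27,30,31} = 0⊕0⊕0⊕1⊕1⊕0⊕1⊕1⊕0⊕1⊕1⊕1⊕1⊕0⊕0 = 0
p4 = XOR of data positions {5,6,7,12,13,14,15,20,21,22,23,28,29,30,31} = 1⊕0⊕0⊕0⊕1⊕0⊕1⊕1⊕1⊕1⊕1⊕1⊕1⊕0⊕0 = 1
p8 = XOR of data positions {9,10,11,12,13,14,15,24,25,26,27,28,29,30,31} = 1⊕1⊕1⊕0⊕1⊕0⊕1⊕1⊕1⊕1⊕1⊕1⊕1⊕0⊕0 = 1
p16 = XOR of data positions {17,18,19,20,21,22,23,24,25,26,27,28,29,30,31} = 0⊕1⊕0⊕1⊕1⊕1⊕1⊕1⊕1⊕1⊕1⊕1⊕1⊕0⊕0 = 1
Codeword b1..b31 = 0001100111101011010111111111100

0001100111101011010111111111100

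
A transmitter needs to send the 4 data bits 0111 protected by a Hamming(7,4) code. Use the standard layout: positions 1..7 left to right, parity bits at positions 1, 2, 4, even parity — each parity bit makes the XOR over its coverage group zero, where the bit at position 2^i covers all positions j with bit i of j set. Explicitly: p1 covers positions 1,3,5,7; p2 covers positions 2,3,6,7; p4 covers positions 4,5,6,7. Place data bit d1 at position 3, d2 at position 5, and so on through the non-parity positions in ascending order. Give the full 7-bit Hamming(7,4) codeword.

0001111

Place data bits at non-power-of-two positions: b3=0, b5=1, b6=1, b7=1.
p1 = XOR of data positions {3,5,7} = 0⊕1⊕1 = 0
p2 = XOR of data positions {3,6,7} = 0⊕1⊕1 = 0
p4 = XOR of data positions {5,6,7} = 1⊕1⊕1 = 1
Codeword b1..b7 = 0001111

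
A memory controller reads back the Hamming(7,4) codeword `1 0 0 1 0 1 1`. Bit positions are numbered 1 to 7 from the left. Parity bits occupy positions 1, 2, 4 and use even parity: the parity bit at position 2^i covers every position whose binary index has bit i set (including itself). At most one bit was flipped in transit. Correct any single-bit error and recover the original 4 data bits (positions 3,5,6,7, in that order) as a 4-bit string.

s1: b1⊕b3⊕b5⊕b7 = 1⊕0⊕0⊕1 = 0
s2: b2⊕b3⊕b6⊕b7 = 0⊕0⊕1⊕1 = 0
s4: b4⊕b5⊕b6⊕b7 = 1⊕0⊕1⊕1 = 1
Syndrome (s4...s1) = 100 → position 4.
Flip bit 4: corrected codeword = 1000011
Data bits at positions 3,5,6,7: 0011

0011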